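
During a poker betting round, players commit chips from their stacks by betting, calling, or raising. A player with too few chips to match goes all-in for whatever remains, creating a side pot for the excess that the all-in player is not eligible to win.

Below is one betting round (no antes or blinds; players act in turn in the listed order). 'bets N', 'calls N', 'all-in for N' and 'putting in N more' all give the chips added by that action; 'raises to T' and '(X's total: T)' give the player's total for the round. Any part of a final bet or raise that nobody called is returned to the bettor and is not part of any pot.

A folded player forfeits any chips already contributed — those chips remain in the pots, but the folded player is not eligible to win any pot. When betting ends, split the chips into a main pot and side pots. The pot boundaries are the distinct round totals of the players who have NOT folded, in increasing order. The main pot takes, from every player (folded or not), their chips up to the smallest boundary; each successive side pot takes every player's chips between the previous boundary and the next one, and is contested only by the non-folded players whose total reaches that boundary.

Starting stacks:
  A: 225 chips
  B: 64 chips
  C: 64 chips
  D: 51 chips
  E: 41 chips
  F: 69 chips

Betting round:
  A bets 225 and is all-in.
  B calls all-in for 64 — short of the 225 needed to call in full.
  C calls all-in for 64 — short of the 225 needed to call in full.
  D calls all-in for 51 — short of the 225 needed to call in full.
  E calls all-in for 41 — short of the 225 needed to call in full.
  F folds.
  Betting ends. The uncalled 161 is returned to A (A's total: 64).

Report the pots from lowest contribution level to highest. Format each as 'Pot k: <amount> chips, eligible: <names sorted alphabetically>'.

Pot 1: 205 chips, eligible: A, B, C, D, E
Pot 2: 40 chips, eligible: A, B, C, D
Pot 3: 39 chips, eligible: A, B, C

Derivation:
Contributions (after 161 returned to A): A=64, B=64, C=64, D=51, E=41
Folded: F
Pot levels (distinct totals of non-folded players): 41, 51, 64
Layer 1-41: 41 each from A, B, C, D, E = 41*5 = 205 chips; eligible A, B, C, D, E
Layer 42-51: 10 each from A, B, C, D = 10*4 = 40 chips; eligible A, B, C, D
Layer 52-64: 13 each from A, B, C = 13*3 = 39 chips; eligible A, B, C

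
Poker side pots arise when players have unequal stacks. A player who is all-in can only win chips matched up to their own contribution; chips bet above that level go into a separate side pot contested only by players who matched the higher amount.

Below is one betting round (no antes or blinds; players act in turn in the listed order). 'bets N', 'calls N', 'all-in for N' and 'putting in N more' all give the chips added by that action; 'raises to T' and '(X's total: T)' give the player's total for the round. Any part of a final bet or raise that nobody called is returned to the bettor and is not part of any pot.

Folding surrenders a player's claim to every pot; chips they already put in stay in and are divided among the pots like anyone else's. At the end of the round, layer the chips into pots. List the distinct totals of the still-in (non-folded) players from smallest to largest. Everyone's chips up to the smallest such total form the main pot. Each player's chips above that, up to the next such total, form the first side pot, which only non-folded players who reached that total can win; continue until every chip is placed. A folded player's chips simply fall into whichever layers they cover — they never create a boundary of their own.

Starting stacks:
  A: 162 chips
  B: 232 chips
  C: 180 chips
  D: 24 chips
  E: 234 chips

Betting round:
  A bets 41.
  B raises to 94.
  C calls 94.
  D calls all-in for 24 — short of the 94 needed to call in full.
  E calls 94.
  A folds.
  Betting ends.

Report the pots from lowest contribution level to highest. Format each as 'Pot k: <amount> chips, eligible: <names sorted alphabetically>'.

Pot 1: 120 chips, eligible: B, C, D, E
Pot 2: 227 chips, eligible: B, C, E

Derivation:
Contributions: A=41, B=94, C=94, D=24, E=94
Folded: A
Pot levels (distinct totals of non-folded players): 24, 94
Layer 1-24: 24 each from A, B, C, D, E = 24*5 = 120 chips; eligible B, C, D, E
Layer 25-94: A 17 + B 70 + C 70 + E 70 = 227 chips; eligible B, C, E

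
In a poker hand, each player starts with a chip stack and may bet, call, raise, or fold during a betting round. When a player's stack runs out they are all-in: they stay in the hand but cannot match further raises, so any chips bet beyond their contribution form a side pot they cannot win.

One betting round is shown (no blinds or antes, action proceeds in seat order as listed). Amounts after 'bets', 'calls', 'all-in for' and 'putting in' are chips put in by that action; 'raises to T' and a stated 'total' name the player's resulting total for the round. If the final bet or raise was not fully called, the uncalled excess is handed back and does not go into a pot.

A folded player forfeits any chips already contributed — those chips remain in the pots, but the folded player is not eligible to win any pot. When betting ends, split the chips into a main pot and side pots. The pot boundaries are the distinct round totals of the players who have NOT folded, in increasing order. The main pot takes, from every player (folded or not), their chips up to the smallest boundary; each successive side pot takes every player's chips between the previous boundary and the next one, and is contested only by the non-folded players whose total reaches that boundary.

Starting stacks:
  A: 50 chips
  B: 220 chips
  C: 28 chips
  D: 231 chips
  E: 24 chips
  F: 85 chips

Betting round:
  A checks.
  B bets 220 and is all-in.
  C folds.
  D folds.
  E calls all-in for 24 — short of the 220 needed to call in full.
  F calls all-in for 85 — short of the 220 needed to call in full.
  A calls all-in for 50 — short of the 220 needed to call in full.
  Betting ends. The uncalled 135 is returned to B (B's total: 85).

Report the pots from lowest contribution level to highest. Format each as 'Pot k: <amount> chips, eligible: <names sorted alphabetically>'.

Pot 1: 96 chips, eligible: A, B, E, F
Pot 2: 78 chips, eligible: A, B, F
Pot 3: 70 chips, eligible: B, F

Derivation:
Contributions (after 135 returned to B): A=50, B=85, E=24, F=85
Folded: C, D
Pot levels (distinct totals of non-folded players): 24, 50, 85
Layer 1-24: 24 each from A, B, E, F = 24*4 = 96 chips; eligible A, B, E, F
Layer 25-50: 26 each from A, B, F = 26*3 = 78 chips; eligible A, B, F
Layer 51-85: 35 each from B, F = 35*2 = 70 chips; eligible B, F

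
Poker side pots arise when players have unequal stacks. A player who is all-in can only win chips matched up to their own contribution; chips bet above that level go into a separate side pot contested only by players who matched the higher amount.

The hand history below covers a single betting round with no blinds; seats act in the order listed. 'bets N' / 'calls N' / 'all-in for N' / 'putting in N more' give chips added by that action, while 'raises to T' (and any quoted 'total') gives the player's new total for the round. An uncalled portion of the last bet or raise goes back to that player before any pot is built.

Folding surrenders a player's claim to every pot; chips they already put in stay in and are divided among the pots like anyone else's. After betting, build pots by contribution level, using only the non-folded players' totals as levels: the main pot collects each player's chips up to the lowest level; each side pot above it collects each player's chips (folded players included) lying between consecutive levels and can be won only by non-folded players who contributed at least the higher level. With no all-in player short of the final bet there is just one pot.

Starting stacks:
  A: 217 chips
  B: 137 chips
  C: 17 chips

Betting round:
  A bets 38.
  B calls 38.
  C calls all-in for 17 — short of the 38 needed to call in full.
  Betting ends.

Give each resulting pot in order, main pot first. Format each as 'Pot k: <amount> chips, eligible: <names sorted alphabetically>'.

Contributions: A=38, B=38, C=17
Pot levels (distinct totals of non-folded players): 17, 38
Layer 1-17: 17 each from A, B, C = 17*3 = 51 chips; eligible A, B, C
Layer 18-38: 21 each from A, B = 21*2 = 42 chips; eligible A, B

Pot 1: 51 chips, eligible: A, B, C
Pot 2: 42 chips, eligible: A, B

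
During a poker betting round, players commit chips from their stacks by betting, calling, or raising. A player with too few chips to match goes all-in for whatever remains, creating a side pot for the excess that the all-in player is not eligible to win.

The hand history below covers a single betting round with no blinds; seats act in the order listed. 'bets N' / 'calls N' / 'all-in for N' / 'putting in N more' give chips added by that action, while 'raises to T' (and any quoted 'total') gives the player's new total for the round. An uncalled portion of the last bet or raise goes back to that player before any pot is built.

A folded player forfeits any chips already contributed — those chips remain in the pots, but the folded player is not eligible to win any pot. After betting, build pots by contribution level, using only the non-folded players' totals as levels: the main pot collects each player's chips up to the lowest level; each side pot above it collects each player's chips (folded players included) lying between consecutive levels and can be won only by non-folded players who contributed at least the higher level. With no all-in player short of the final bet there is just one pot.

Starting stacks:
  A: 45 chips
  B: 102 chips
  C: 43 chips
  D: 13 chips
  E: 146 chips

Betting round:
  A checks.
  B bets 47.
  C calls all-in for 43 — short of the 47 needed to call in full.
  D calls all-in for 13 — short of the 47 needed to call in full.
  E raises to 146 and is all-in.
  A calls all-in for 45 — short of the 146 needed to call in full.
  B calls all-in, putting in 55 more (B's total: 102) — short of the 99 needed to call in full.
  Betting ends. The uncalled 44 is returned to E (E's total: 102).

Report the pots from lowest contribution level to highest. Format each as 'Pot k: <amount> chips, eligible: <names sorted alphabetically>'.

Contributions (after 44 returned to E): A=45, B=102, C=43, D=13, E=102
Pot levels (distinct totals of non-folded players): 13, 43, 45, 102
Layer 1-13: 13 each from A, B, C, D, E = 13*5 = 65 chips; eligible A, B, C, D, E
Layer 14-43: 30 each from A, B, C, E = 30*4 = 120 chips; eligible A, B, C, E
Layer 44-45: 2 each from A, B, E = 2*3 = 6 chips; eligible A, B, E
Layer 46-102: 57 each from B, E = 57*2 = 114 chips; eligible B, E

Pot 1: 65 chips, eligible: A, B, C, D, E
Pot 2: 120 chips, eligible: A, B, C, E
Pot 3: 6 chips, eligible: A, B, E
Pot 4: 114 chips, eligible: B, E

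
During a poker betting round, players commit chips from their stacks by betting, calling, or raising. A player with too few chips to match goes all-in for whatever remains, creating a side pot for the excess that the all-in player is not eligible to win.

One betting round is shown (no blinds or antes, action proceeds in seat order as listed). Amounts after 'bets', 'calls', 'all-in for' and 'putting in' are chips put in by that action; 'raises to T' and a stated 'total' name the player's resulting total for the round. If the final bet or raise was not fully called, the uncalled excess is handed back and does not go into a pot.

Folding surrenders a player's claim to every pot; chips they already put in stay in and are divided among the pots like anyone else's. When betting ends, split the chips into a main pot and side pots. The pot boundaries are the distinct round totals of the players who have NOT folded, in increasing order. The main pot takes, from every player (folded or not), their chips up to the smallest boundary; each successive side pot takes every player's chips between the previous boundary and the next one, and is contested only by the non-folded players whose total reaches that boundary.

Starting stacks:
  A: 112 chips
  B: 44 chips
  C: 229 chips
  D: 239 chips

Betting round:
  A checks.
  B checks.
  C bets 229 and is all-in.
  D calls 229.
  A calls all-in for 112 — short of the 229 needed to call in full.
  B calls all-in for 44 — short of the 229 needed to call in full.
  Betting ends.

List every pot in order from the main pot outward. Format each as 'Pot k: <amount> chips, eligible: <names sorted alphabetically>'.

Pot 1: 176 chips, eligible: A, B, C, D
Pot 2: 204 chips, eligible: A, C, D
Pot 3: 234 chips, eligible: C, D

Derivation:
Contributions: A=112, B=44, C=229, D=229
Pot levels (distinct totals of non-folded players): 44, 112, 229
Layer 1-44: 44 each from A, B, C, D = 44*4 = 176 chips; eligible A, B, C, D
Layer 45-112: 68 each from A, C, D = 68*3 = 204 chips; eligible A, C, D
Layer 113-229: 117 each from C, D = 117*2 = 234 chips; eligible C, D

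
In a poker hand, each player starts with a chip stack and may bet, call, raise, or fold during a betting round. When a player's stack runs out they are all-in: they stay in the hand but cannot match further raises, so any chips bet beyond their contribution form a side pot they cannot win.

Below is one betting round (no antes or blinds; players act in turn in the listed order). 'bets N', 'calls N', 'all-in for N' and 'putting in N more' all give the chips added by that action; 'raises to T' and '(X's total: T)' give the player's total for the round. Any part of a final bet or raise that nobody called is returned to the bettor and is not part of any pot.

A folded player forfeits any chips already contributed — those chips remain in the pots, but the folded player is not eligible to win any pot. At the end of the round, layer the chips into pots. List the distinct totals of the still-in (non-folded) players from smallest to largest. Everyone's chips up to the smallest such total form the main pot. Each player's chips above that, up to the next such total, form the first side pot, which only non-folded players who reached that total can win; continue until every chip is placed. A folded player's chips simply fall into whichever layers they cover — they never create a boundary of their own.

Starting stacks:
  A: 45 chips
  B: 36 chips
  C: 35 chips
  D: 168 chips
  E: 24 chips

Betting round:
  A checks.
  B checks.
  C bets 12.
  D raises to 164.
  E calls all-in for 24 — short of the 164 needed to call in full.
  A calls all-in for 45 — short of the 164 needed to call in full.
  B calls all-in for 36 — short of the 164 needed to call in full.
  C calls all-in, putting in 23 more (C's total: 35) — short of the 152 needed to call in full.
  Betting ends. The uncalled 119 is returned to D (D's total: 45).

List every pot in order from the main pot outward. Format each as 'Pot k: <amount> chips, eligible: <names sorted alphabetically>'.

Pot 1: 120 chips, eligible: A, B, C, D, E
Pot 2: 44 chips, eligible: A, B, C, D
Pot 3: 3 chips, eligible: A, B, D
Pot 4: 18 chips, eligible: A, D

Derivation:
Contributions (after 119 returned to D): A=45, B=36, C=35, D=45, E=24
Pot levels (distinct totals of non-folded players): 24, 35, 36, 45
Layer 1-24: 24 each from A, B, C, D, E = 24*5 = 120 chips; eligible A, B, C, D, E
Layer 25-35: 11 each from A, B, C, D = 11*4 = 44 chips; eligible A, B, C, D
Layer 36-36: 1 each from A, B, D = 1*3 = 3 chips; eligible A, B, D
Layer 37-45: 9 each from A, D = 9*2 = 18 chips; eligible A, D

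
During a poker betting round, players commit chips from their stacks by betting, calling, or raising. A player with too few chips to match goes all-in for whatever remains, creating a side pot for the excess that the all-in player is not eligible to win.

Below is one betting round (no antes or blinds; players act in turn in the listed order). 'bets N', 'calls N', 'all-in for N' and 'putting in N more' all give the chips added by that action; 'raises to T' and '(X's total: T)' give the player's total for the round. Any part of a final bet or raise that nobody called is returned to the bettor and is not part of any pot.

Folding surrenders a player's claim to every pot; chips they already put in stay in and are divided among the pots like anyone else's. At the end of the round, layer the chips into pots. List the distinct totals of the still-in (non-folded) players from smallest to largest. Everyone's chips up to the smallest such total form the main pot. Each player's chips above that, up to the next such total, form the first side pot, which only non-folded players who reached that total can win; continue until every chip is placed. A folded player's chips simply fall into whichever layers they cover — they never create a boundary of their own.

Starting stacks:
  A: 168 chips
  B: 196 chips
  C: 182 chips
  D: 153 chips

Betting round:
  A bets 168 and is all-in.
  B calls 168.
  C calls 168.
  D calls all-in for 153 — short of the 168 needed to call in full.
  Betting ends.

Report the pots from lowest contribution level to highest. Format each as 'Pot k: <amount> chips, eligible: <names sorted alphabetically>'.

Pot 1: 612 chips, eligible: A, B, C, D
Pot 2: 45 chips, eligible: A, B, C

Derivation:
Contributions: A=168, B=168, C=168, D=153
Pot levels (distinct totals of non-folded players): 153, 168
Layer 1-153: 153 each from A, B, C, D = 153*4 = 612 chips; eligible A, B, C, D
Layer 154-168: 15 each from A, B, C = 15*3 = 45 chips; eligible A, B, C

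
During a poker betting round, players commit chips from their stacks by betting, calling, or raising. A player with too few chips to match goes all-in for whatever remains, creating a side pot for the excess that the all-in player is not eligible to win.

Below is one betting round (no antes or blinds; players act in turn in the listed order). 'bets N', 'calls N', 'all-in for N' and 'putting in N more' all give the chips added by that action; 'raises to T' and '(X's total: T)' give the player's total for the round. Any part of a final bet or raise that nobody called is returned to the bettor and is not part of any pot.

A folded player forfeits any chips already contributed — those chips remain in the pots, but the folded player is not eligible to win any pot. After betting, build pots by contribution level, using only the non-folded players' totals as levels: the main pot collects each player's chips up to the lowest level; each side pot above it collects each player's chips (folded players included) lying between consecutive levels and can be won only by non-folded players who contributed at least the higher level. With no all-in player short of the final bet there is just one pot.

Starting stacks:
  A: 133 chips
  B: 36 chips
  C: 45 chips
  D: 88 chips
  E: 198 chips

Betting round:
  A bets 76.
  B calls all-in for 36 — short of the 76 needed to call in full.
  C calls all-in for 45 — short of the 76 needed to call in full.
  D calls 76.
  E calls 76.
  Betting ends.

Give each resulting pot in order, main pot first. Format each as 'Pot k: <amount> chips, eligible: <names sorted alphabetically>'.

Pot 1: 180 chips, eligible: A, B, C, D, E
Pot 2: 36 chips, eligible: A, C, D, E
Pot 3: 93 chips, eligible: A, D, E

Derivation:
Contributions: A=76, B=36, C=45, D=76, E=76
Pot levels (distinct totals of non-folded players): 36, 45, 76
Layer 1-36: 36 each from A, B, C, D, E = 36*5 = 180 chips; eligible A, B, C, D, E
Layer 37-45: 9 each from A, C, D, E = 9*4 = 36 chips; eligible A, C, D, E
Layer 46-76: 31 each from A, D, E = 31*3 = 93 chips; eligible A, D, E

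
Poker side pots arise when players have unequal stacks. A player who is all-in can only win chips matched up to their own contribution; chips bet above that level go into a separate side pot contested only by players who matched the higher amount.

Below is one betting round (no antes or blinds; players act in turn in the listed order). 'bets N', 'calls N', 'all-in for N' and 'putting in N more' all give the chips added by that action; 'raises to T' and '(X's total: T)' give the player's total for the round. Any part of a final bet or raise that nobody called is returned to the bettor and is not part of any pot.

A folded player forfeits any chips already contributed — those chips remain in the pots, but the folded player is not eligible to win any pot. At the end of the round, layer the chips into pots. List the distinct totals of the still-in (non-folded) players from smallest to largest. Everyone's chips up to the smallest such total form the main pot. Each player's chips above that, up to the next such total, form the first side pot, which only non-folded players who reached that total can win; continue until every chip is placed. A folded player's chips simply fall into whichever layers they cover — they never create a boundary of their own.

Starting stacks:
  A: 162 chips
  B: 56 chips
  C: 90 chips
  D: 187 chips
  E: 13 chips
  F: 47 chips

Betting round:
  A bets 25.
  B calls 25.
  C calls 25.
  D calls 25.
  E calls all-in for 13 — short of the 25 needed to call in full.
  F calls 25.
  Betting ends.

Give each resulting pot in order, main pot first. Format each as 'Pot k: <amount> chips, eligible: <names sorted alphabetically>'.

Pot 1: 78 chips, eligible: A, B, C, D, E, F
Pot 2: 60 chips, eligible: A, B, C, D, F

Derivation:
Contributions: A=25, B=25, C=25, D=25, E=13, F=25
Pot levels (distinct totals of non-folded players): 13, 25
Layer 1-13: 13 each from A, B, C, D, E, F = 13*6 = 78 chips; eligible A, B, C, D, E, F
Layer 14-25: 12 each from A, B, C, D, F = 12*5 = 60 chips; eligible A, B, C, D, F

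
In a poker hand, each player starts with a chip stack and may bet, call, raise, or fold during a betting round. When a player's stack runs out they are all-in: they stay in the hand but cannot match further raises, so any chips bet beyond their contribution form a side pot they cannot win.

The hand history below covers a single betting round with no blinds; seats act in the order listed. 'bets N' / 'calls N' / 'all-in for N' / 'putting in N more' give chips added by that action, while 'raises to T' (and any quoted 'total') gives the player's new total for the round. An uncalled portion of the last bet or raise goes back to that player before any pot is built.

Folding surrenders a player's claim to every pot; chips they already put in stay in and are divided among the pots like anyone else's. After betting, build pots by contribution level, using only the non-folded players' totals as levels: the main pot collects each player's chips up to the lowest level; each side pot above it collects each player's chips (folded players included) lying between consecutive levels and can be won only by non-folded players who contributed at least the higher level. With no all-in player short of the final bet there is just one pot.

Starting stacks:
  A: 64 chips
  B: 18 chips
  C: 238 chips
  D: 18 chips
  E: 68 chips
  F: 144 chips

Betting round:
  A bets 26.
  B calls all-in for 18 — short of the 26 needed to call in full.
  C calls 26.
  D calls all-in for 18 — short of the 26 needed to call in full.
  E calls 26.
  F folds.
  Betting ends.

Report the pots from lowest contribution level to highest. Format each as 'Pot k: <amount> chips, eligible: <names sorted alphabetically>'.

Contributions: A=26, B=18, C=26, D=18, E=26
Folded: F
Pot levels (distinct totals of non-folded players): 18, 26
Layer 1-18: 18 each from A, B, C, D, E = 18*5 = 90 chips; eligible A, B, C, D, E
Layer 19-26: 8 each from A, C, E = 8*3 = 24 chips; eligible A, C, E

Pot 1: 90 chips, eligible: A, B, C, D, E
Pot 2: 24 chips, eligible: A, C, E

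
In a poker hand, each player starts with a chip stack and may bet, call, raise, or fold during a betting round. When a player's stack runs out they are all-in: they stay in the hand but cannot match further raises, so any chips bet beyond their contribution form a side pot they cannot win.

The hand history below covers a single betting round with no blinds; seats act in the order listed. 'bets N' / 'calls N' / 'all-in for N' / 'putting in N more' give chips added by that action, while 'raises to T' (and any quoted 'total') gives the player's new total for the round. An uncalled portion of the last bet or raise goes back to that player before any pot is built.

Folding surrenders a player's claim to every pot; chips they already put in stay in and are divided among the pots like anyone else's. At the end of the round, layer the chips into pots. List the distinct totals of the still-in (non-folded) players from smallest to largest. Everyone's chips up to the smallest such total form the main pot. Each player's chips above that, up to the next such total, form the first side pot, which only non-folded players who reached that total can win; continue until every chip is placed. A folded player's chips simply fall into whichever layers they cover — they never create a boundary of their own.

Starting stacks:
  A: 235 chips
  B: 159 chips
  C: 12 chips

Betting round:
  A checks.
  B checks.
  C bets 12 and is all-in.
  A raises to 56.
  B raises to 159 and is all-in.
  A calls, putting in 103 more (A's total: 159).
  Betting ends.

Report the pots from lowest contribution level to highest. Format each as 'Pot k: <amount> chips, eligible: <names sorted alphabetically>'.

Pot 1: 36 chips, eligible: A, B, C
Pot 2: 294 chips, eligible: A, B

Derivation:
Contributions: A=159, B=159, C=12
Pot levels (distinct totals of non-folded players): 12, 159
Layer 1-12: 12 each from A, B, C = 12*3 = 36 chips; eligible A, B, C
Layer 13-159: 147 each from A, B = 147*2 = 294 chips; eligible A, B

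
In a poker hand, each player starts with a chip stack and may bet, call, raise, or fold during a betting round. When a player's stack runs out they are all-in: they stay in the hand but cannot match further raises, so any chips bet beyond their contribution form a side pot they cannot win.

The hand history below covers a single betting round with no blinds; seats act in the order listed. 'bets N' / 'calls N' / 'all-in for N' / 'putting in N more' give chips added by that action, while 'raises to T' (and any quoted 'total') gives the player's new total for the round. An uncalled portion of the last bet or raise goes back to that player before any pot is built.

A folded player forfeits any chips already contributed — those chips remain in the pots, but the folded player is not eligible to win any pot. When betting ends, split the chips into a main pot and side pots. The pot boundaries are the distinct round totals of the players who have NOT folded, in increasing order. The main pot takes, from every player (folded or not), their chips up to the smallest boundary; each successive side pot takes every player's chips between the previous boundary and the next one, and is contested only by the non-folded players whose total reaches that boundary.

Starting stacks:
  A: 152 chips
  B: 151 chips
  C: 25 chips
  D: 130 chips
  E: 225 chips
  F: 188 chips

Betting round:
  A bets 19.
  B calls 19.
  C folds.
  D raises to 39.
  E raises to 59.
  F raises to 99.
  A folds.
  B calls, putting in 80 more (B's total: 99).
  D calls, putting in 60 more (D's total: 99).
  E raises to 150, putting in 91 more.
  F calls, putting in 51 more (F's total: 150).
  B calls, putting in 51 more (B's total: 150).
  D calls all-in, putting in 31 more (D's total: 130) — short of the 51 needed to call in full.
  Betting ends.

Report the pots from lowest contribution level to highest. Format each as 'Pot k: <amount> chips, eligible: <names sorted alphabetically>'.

Pot 1: 539 chips, eligible: B, D, E, F
Pot 2: 60 chips, eligible: B, E, F

Derivation:
Contributions: A=19, B=150, D=130, E=150, F=150
Folded: A, C
Pot levels (distinct totals of non-folded players): 130, 150
Layer 1-130: A 19 + B 130 + D 130 + E 130 + F 130 = 539 chips; eligible B, D, E, F
Layer 131-150: 20 each from B, E, F = 20*3 = 60 chips; eligible B, E, F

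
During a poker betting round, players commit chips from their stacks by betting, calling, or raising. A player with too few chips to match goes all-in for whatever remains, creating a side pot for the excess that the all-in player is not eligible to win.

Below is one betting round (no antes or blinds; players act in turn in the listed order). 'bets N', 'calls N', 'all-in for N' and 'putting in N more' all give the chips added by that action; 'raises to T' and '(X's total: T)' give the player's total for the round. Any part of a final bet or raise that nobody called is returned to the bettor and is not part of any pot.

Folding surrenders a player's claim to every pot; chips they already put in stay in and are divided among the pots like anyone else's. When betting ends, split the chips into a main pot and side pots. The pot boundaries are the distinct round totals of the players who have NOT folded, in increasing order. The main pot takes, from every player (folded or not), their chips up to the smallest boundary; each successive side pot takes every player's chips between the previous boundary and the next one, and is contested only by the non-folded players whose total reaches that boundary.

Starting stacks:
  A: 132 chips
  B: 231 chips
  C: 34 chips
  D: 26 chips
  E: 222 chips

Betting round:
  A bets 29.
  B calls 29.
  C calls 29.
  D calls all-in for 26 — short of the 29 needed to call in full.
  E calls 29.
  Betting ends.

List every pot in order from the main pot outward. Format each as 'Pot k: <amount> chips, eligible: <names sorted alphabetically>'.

Contributions: A=29, B=29, C=29, D=26, E=29
Pot levels (distinct totals of non-folded players): 26, 29
Layer 1-26: 26 each from A, B, C, D, E = 26*5 = 130 chips; eligible A, B, C, D, E
Layer 27-29: 3 each from A, B, C, E = 3*4 = 12 chips; eligible A, B, C, E

Pot 1: 130 chips, eligible: A, B, C, D, E
Pot 2: 12 chips, eligible: A, B, C, E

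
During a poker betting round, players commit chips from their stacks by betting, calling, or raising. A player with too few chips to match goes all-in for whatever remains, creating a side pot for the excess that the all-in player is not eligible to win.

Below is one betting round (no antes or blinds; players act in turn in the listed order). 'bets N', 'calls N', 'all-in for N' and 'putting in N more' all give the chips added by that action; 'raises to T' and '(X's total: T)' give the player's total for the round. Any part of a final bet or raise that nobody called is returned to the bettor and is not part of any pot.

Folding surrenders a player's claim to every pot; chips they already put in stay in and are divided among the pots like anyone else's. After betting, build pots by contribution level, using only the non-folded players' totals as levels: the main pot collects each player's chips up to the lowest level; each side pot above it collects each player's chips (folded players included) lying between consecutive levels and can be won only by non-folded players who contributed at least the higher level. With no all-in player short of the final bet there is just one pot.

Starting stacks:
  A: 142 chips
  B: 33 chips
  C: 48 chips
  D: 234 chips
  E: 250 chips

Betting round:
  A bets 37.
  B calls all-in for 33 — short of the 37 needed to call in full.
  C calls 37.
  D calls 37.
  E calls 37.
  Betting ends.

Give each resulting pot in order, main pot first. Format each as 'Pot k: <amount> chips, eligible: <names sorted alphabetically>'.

Contributions: A=37, B=33, C=37, D=37, E=37
Pot levels (distinct totals of non-folded players): 33, 37
Layer 1-33: 33 each from A, B, C, D, E = 33*5 = 165 chips; eligible A, B, C, D, E
Layer 34-37: 4 each from A, C, D, E = 4*4 = 16 chips; eligible A, C, D, E

Pot 1: 165 chips, eligible: A, B, C, D, E
Pot 2: 16 chips, eligible: A, C, D, E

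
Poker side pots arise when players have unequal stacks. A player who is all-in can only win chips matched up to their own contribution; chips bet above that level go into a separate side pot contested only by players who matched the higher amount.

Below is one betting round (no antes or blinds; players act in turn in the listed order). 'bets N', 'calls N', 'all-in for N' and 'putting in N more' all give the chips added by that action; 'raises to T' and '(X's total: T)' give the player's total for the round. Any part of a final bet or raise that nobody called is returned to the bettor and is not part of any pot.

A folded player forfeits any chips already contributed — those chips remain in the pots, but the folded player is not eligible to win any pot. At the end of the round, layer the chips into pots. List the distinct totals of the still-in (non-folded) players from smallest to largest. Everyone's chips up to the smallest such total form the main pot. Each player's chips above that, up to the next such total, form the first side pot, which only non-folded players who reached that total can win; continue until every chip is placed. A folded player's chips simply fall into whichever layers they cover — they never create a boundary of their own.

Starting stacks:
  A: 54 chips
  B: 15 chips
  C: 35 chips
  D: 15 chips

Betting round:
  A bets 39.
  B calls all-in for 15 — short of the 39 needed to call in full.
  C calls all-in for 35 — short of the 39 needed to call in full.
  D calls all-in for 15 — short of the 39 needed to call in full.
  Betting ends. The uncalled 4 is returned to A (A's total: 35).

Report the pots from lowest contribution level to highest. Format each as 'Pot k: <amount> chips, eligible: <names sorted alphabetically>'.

Pot 1: 60 chips, eligible: A, B, C, D
Pot 2: 40 chips, eligible: A, C

Derivation:
Contributions (after 4 returned to A): A=35, B=15, C=35, D=15
Pot levels (distinct totals of non-folded players): 15, 35
Layer 1-15: 15 each from A, B, C, D = 15*4 = 60 chips; eligible A, B, C, D
Layer 16-35: 20 each from A, C = 20*2 = 40 chips; eligible A, C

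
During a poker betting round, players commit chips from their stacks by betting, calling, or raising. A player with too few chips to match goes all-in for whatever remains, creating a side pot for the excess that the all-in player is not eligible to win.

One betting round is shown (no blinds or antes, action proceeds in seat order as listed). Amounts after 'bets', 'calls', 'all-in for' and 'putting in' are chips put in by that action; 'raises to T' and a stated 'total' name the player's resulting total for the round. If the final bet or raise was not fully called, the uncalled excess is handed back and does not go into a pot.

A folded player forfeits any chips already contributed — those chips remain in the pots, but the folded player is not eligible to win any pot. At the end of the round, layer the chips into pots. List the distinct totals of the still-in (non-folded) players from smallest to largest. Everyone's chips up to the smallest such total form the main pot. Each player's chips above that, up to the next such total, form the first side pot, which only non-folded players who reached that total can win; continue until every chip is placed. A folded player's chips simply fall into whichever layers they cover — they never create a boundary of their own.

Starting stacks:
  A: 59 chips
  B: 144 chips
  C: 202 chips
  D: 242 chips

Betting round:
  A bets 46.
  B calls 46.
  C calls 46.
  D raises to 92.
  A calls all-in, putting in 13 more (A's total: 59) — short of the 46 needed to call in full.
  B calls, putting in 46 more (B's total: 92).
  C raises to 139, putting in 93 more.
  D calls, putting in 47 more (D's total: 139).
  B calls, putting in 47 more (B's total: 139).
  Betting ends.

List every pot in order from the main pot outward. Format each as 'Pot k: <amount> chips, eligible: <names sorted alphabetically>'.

Pot 1: 236 chips, eligible: A, B, C, D
Pot 2: 240 chips, eligible: B, C, D

Derivation:
Contributions: A=59, B=139, C=139, D=139
Pot levels (distinct totals of non-folded players): 59, 139
Layer 1-59: 59 each from A, B, C, D = 59*4 = 236 chips; eligible A, B, C, D
Layer 60-139: 80 each from B, C, D = 80*3 = 240 chips; eligible B, C, D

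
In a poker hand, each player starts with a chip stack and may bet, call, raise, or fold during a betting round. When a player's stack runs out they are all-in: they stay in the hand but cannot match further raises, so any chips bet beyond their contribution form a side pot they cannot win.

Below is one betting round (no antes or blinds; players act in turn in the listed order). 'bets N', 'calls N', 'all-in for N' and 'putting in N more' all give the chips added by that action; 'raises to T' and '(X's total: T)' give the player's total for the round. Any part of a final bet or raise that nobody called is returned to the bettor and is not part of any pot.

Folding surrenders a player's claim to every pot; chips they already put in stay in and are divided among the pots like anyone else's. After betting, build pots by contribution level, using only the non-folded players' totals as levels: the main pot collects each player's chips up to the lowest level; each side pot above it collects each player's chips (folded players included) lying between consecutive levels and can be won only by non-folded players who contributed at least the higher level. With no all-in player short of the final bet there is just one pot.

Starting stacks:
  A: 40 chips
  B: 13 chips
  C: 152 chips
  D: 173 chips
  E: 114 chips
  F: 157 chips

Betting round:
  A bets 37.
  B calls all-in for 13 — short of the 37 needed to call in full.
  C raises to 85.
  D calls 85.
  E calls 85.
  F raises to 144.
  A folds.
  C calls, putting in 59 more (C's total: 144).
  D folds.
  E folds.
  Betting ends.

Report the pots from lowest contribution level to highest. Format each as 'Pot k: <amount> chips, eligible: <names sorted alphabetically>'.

Pot 1: 78 chips, eligible: B, C, F
Pot 2: 430 chips, eligible: C, F

Derivation:
Contributions: A=37, B=13, C=144, D=85, E=85, F=144
Folded: A, D, E
Pot levels (distinct totals of non-folded players): 13, 144
Layer 1-13: 13 each from A, B, C, D, E, F = 13*6 = 78 chips; eligible B, C, F
Layer 14-144: A 24 + C 131 + D 72 + E 72 + F 131 = 430 chips; eligible C, F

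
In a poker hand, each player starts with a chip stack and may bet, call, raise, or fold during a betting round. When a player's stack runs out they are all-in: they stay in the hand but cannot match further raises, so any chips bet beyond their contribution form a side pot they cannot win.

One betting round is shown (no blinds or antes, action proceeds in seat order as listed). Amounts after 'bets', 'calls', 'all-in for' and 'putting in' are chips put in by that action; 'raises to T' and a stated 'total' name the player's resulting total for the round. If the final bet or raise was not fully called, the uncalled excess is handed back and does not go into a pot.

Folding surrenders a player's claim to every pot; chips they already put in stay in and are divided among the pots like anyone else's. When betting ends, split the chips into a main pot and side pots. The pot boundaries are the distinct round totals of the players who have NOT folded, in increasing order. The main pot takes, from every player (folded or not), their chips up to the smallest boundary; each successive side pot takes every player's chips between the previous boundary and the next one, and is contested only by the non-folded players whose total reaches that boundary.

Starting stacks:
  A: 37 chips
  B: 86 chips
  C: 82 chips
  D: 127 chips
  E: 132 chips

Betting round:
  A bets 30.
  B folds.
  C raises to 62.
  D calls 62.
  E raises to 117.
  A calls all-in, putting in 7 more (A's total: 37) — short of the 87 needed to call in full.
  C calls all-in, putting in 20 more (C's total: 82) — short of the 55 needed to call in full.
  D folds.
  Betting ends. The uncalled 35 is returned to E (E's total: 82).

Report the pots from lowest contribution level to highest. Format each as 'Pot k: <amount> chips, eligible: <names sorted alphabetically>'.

Pot 1: 148 chips, eligible: A, C, E
Pot 2: 115 chips, eligible: C, E

Derivation:
Contributions (after 35 returned to E): A=37, C=82, D=62, E=82
Folded: B, D
Pot levels (distinct totals of non-folded players): 37, 82
Layer 1-37: 37 each from A, C, D, E = 37*4 = 148 chips; eligible A, C, E
Layer 38-82: C 45 + D 25 + E 45 = 115 chips; eligible C, E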